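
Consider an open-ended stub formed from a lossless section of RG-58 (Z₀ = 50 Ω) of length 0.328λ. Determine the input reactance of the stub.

X_in ≈ 26.7 Ω (inductive)

βl = 2π × 0.328 = 118°
tan(βl) = -1.87
For an open-ended stub, Z_in = −jZ_0·cot(βl) = −jZ_0/tan(βl)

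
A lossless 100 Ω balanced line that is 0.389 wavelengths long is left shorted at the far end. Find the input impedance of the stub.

Z_in ≈ −j83.8 Ω

βl = 2π × 0.389 = 140°
tan(βl) = -0.838
For a shorted stub, Z_in = jZ_0·tan(βl)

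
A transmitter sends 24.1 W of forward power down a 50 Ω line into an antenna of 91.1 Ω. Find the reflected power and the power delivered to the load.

P_reflected ≈ 2.04 W; P_delivered ≈ 22.1 W

Γ = (91.1 − 50)/(91.1 + 50) = 0.291
|Γ|² = 0.0848
P_refl = |Γ|²·P_inc = 2.04 W, P_del = (1 − |Γ|²)·P_inc = 22.1 W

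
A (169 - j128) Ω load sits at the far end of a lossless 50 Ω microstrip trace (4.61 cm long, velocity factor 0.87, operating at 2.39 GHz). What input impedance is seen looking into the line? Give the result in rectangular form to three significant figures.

Z_in ≈ 64.4 + j107 Ω

λ = v/f = 0.87·c / 2.39 GHz = 0.109 m
βl = 2π·l/λ = 2π × 0.422 = 152°
tan(βl) = tan(152°) = -0.532
Z_in = Z_0·(Z_L + jZ_0·tanβl)/(Z_0 + jZ_L·tanβl)
     = 50·(169 − j155)/(-18.1 − j90)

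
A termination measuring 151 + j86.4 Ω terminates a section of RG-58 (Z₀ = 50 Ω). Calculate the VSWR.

VSWR ≈ 4.1

Γ = (Z_L − Z_0)/(Z_L + Z_0) = (101 + j86.4)/(201 + j86.4)
|Γ| = 133/219 = 0.608
VSWR = (1 + |Γ|)/(1 − |Γ|) = 1.61/0.392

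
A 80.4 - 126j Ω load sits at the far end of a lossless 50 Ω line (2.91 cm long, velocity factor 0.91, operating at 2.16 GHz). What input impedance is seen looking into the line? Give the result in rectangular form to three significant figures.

λ = v/f = 0.91·c / 2.16 GHz = 0.126 m
βl = 2π·l/λ = 2π × 0.23 = 82.9°
tan(βl) = tan(82.9°) = 8.01
Z_in = Z_0·(Z_L + jZ_0·tanβl)/(Z_0 + jZ_L·tanβl)
     = 50·(80.4 + j275)/(1060 + j644)

Z_in ≈ 8.52 + j7.78 Ω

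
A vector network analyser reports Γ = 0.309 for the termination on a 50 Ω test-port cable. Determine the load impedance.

Z_L ≈ 94.7 Ω

Z_L = Z_0·(1 + Γ)/(1 − Γ) = 50·(1.31)/(0.691)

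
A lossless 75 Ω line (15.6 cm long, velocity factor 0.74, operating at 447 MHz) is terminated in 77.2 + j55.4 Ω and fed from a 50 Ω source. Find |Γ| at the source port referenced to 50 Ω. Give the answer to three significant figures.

λ = v/f = 0.74·c / 447 MHz = 0.497 m
βl = 2π·l/λ = 2π × 0.314 = 113°
tan(βl) = -2.35
Z_in = Z_0·(Z_L + jZ_0·tanβl)/(Z_0 + jZ_L·tanβl) = 37.8 − j10.8 Ω
Γ_s = (Z_in − Z_s)/(Z_in + Z_s) = (-12.2 − j10.8)/(87.8 − j10.8), |Γ_s| = 0.184

|Γ| ≈ 0.184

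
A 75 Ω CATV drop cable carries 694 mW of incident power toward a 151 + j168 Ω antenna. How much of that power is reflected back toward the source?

|Γ| = |(76 + j168)/(226 + j168)| = 0.655
|Γ|² = 0.429
P_refl = |Γ|²·P_inc = 298 mW, P_del = (1 − |Γ|²)·P_inc = 396 mW

P_reflected ≈ 298 mW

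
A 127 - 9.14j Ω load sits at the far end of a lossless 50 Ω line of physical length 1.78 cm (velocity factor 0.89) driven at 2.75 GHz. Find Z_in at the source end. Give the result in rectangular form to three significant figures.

λ = v/f = 0.89·c / 2.75 GHz = 0.0971 m
βl = 2π·l/λ = 2π × 0.183 = 66°
tan(βl) = tan(66°) = 2.25
Z_in = Z_0·(Z_L + jZ_0·tanβl)/(Z_0 + jZ_L·tanβl)
     = 50·(127 + j103)/(70.5 + j285)

Z_in ≈ 22.2 − j16.8 Ω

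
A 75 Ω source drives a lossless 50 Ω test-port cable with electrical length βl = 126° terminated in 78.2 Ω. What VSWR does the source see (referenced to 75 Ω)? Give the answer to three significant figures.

VSWR ≈ 2.01

tan(βl) = -1.38
Z_in = Z_0·(Z_L + jZ_0·tanβl)/(Z_0 + jZ_L·tanβl) = 40.2 + j17.7 Ω
Γ_s = (Z_in − Z_s)/(Z_in + Z_s) = (-34.8 + j17.7)/(115 + j17.7), |Γ_s| = 0.335
VSWR = (1 + |Γ_s|)/(1 − |Γ_s|)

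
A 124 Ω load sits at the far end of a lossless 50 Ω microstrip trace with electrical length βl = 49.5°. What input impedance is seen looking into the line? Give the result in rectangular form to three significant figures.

tan(βl) = tan(49.5°) = 1.17
Z_in = Z_0·(Z_L + jZ_0·tanβl)/(Z_0 + jZ_L·tanβl)
     = 50·(124 + j58.5)/(50 + j145)

Z_in ≈ 31.2 − j32 Ω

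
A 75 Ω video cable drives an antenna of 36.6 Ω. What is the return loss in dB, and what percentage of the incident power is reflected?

Γ = (36.6 − 75)/(36.6 + 75) = -0.344
RL = −20·log₁₀(0.344) = 9.27 dB
P_refl/P_inc = |Γ|² = 0.118

RL ≈ 9.27 dB; 11.8% of incident power reflected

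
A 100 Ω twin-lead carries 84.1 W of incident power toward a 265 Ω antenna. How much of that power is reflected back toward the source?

P_reflected ≈ 17.2 W

Γ = (265 − 100)/(265 + 100) = 0.452
|Γ|² = 0.204
P_refl = |Γ|²·P_inc = 17.2 W, P_del = (1 − |Γ|²)·P_inc = 66.9 W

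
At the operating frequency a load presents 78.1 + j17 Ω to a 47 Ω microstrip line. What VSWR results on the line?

VSWR ≈ 1.78

Γ = (Z_L − Z_0)/(Z_L + Z_0) = (31.1 + j17)/(125.1 + j17)
|Γ| = 35.4/126 = 0.281
VSWR = (1 + |Γ|)/(1 − |Γ|) = 1.28/0.719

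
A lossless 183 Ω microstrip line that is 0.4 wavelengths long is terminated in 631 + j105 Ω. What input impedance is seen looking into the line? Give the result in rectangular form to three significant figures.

Z_in ≈ 116 + j186 Ω

βl = 2π × 0.4 = 144°
tan(βl) = tan(144°) = -0.727
Z_in = Z_0·(Z_L + jZ_0·tanβl)/(Z_0 + jZ_L·tanβl)
     = 183·(631 − j28)/(259 − j458)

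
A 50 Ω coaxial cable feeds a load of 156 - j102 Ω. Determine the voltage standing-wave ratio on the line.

Γ = (Z_L − Z_0)/(Z_L + Z_0) = (106 − j102)/(206 − j102)
|Γ| = 147/230 = 0.64
VSWR = (1 + |Γ|)/(1 − |Γ|) = 1.64/0.36

VSWR ≈ 4.55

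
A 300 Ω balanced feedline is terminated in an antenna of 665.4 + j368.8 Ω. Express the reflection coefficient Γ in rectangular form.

Γ = (Z_L − Z_0)/(Z_L + Z_0) = (365.4 + j368.8)/(965.4 + j368.8)

Γ ≈ 0.458 + j0.207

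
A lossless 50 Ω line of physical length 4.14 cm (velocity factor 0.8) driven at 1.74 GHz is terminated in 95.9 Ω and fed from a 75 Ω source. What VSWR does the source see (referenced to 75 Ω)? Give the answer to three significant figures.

λ = v/f = 0.8·c / 1.74 GHz = 0.138 m
βl = 2π·l/λ = 2π × 0.3 = 108°
tan(βl) = -3.07
Z_in = Z_0·(Z_L + jZ_0·tanβl)/(Z_0 + jZ_L·tanβl) = 28 + j11.5 Ω
Γ_s = (Z_in − Z_s)/(Z_in + Z_s) = (-47 + j11.5)/(103 + j11.5), |Γ_s| = 0.467
VSWR = (1 + |Γ_s|)/(1 − |Γ_s|)

VSWR ≈ 2.75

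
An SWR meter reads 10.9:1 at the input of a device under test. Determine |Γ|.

|Γ| ≈ 0.832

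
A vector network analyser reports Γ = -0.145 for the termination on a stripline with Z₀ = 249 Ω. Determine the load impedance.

Z_L ≈ 186 Ω

Z_L = Z_0·(1 + Γ)/(1 − Γ) = 249·(0.855)/(1.15)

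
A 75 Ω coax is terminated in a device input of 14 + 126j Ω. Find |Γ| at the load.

|Γ| ≈ 0.907

Γ = (Z_L − Z_0)/(Z_L + Z_0) = (-61 + j126)/(89 + j126)
|Γ| = 140/154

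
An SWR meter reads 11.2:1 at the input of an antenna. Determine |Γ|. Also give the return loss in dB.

|Γ| = (S − 1)/(S + 1) = (11.2 − 1)/(11.2 + 1) = 10.2/12.2
RL = −20·log₁₀|Γ| = −20·log₁₀(0.836)

|Γ| ≈ 0.836; return loss ≈ 1.56 dB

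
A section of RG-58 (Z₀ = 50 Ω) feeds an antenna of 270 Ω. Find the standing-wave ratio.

VSWR ≈ 5.4

Γ = (270 − 50)/(270 + 50) = 0.688
VSWR = (1 + 0.688)/(1 − 0.688)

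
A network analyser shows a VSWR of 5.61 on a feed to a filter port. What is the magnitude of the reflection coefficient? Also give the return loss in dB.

|Γ| ≈ 0.697; return loss ≈ 3.13 dB

|Γ| = (S − 1)/(S + 1) = (5.61 − 1)/(5.61 + 1) = 4.61/6.61
RL = −20·log₁₀|Γ| = −20·log₁₀(0.697)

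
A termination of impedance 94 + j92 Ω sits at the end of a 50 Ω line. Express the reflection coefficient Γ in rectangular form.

Γ ≈ 0.507 + j0.315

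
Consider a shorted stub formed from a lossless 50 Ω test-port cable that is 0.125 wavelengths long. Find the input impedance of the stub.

βl = 2π × 0.125 = 45°
tan(βl) = 1
For a shorted stub, Z_in = jZ_0·tan(βl)

Z_in ≈ +j50 Ω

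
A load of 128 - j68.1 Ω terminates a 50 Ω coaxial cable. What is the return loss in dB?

RL ≈ 5.3 dB

Γ = (78 − j68.1)/(178 − j68.1), |Γ| = 0.543
RL = −20·log₁₀|Γ| = −20·log₁₀(0.543)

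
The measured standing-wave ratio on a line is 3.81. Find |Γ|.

|Γ| = (S − 1)/(S + 1) = (3.81 − 1)/(3.81 + 1) = 2.81/4.81

|Γ| ≈ 0.584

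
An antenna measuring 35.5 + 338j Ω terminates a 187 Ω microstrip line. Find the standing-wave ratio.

Γ = (Z_L − Z_0)/(Z_L + Z_0) = (-151.5 + j338)/(222.5 + j338)
|Γ| = 370/405 = 0.915
VSWR = (1 + |Γ|)/(1 − |Γ|) = 1.92/0.0847

VSWR ≈ 22.6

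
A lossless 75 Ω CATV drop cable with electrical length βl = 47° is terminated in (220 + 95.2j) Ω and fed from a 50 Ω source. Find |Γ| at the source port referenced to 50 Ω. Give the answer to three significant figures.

tan(βl) = 1.07
Z_in = Z_0·(Z_L + jZ_0·tanβl)/(Z_0 + jZ_L·tanβl) = 47.2 − j75.4 Ω
Γ_s = (Z_in − Z_s)/(Z_in + Z_s) = (-2.82 − j75.4)/(97.2 − j75.4), |Γ_s| = 0.613

|Γ| ≈ 0.613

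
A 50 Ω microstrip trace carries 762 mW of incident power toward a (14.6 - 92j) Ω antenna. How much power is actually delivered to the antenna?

P_delivered ≈ 176 mW

|Γ| = |(-35.4 − j92)/(64.6 − j92)| = 0.877
|Γ|² = 0.769
P_refl = |Γ|²·P_inc = 586 mW, P_del = (1 − |Γ|²)·P_inc = 176 mW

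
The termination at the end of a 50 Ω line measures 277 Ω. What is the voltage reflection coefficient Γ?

Γ = (Z_L − Z_0)/(Z_L + Z_0) = (277 − 50)/(277 + 50) = 227/327

Γ = 0.694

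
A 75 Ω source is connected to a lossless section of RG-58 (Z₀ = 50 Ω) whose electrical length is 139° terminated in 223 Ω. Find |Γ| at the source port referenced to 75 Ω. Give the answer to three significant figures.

tan(βl) = -0.869
Z_in = Z_0·(Z_L + jZ_0·tanβl)/(Z_0 + jZ_L·tanβl) = 24.4 + j51.2 Ω
Γ_s = (Z_in − Z_s)/(Z_in + Z_s) = (-50.6 + j51.2)/(99.4 + j51.2), |Γ_s| = 0.644

|Γ| ≈ 0.644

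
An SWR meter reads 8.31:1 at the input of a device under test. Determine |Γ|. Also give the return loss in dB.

|Γ| ≈ 0.785; return loss ≈ 2.1 dB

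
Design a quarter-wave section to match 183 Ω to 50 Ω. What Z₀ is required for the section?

Z_qwt = √(Z_0·R_L) = √(50 × 183) = √9150

Z_qwt ≈ 95.7 Ω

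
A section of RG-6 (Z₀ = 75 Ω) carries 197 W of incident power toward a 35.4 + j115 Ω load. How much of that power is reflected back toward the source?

|Γ| = |(-39.6 + j115)/(110.4 + j115)| = 0.763
|Γ|² = 0.582
P_refl = |Γ|²·P_inc = 115 W, P_del = (1 − |Γ|²)·P_inc = 82.3 W

P_reflected ≈ 115 W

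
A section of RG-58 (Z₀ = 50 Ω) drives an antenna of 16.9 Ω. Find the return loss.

RL ≈ 6.11 dB

Γ = (16.9 − 50)/(16.9 + 50) = -0.495
RL = −20·log₁₀|Γ| = −20·log₁₀(0.495)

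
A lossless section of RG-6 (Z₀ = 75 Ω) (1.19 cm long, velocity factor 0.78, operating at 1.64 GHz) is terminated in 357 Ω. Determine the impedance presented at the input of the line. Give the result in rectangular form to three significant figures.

λ = v/f = 0.78·c / 1.64 GHz = 0.143 m
βl = 2π·l/λ = 2π × 0.0834 = 30°
tan(βl) = tan(30°) = 0.578
Z_in = Z_0·(Z_L + jZ_0·tanβl)/(Z_0 + jZ_L·tanβl)
     = 75·(357 + j43.3)/(75 + j206)

Z_in ≈ 55.6 − j110 Ω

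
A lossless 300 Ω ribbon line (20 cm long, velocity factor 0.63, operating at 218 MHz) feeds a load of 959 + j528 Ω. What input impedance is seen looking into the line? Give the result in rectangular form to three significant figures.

λ = v/f = 0.63·c / 218 MHz = 0.867 m
βl = 2π·l/λ = 2π × 0.231 = 83°
tan(βl) = tan(83°) = 8.2
Z_in = Z_0·(Z_L + jZ_0·tanβl)/(Z_0 + jZ_L·tanβl)
     = 300·(959 + j2990)/(-4030 + j7860)

Z_in ≈ 75.4 − j75.2 Ω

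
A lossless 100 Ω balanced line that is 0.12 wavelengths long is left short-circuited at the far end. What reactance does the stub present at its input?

X_in ≈ 93.9 Ω (inductive)

βl = 2π × 0.12 = 43.2°
tan(βl) = 0.939
For a short-circuited stub, Z_in = jZ_0·tan(βl)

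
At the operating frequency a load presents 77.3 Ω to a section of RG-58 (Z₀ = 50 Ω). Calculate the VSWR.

Γ = (77.3 − 50)/(77.3 + 50) = 0.214
VSWR = (1 + 0.214)/(1 − 0.214)

VSWR ≈ 1.55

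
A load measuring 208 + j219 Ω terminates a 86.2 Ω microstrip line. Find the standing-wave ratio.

VSWR ≈ 5.31

Γ = (Z_L − Z_0)/(Z_L + Z_0) = (121.8 + j219)/(294.2 + j219)
|Γ| = 251/367 = 0.683
VSWR = (1 + |Γ|)/(1 − |Γ|) = 1.68/0.317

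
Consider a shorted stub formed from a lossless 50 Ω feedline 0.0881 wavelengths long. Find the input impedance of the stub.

Z_in ≈ +j30.9 Ω

βl = 2π × 0.0881 = 31.7°
tan(βl) = 0.618
For a shorted stub, Z_in = jZ_0·tan(βl)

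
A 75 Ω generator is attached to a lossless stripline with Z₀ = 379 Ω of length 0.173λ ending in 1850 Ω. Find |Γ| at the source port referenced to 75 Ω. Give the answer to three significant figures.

|Γ| ≈ 0.742

βl = 2π × 0.173 = 62.3°
tan(βl) = 1.9
Z_in = Z_0·(Z_L + jZ_0·tanβl)/(Z_0 + jZ_L·tanβl) = 97.9 − j189 Ω
Γ_s = (Z_in − Z_s)/(Z_in + Z_s) = (22.9 − j189)/(173 − j189), |Γ_s| = 0.742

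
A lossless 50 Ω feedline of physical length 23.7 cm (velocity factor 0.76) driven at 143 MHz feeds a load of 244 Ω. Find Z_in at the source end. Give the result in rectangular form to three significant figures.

λ = v/f = 0.76·c / 143 MHz = 1.59 m
βl = 2π·l/λ = 2π × 0.149 = 53.5°
tan(βl) = tan(53.5°) = 1.35
Z_in = Z_0·(Z_L + jZ_0·tanβl)/(Z_0 + jZ_L·tanβl)
     = 50·(244 + j67.6)/(50 + j330)

Z_in ≈ 15.5 − j34.6 Ω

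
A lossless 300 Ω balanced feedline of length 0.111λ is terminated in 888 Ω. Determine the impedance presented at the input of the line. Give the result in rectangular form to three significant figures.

Z_in ≈ 211 − j273 Ω

βl = 2π × 0.111 = 40°
tan(βl) = tan(40°) = 0.838
Z_in = Z_0·(Z_L + jZ_0·tanβl)/(Z_0 + jZ_L·tanβl)
     = 300·(888 + j251)/(300 + j744)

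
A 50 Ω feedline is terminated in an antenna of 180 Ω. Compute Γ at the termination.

Γ = (Z_L − Z_0)/(Z_L + Z_0) = (180 − 50)/(180 + 50) = 130/230

Γ = 0.565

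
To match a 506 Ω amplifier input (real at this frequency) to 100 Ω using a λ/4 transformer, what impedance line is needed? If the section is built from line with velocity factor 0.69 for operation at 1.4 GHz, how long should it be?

Z_qwt = √(Z_0·R_L) = √(100 × 506) = √50600
λ = 0.69·c/f = 0.148 m, so l = λ/4 = 0.037 m

Z_qwt ≈ 225 Ω; length ≈ 3.7 cm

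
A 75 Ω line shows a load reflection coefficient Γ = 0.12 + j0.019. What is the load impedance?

Z_L = Z_0·(1 + Γ)/(1 − Γ) = 75·(1.12 + j0.019)/(0.88 − j0.019)

Z_L ≈ 95.4 + j3.68 Ω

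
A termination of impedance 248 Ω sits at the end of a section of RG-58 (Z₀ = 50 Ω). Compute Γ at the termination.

Γ = (Z_L − Z_0)/(Z_L + Z_0) = (248 − 50)/(248 + 50) = 198/298

Γ = 0.664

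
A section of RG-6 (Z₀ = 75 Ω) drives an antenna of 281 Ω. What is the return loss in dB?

Γ = (281 − 75)/(281 + 75) = 0.579
RL = −20·log₁₀|Γ| = −20·log₁₀(0.579)

RL ≈ 4.75 dB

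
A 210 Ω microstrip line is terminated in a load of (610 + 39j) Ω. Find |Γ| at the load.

Γ = (Z_L − Z_0)/(Z_L + Z_0) = (400 + j39)/(820 + j39)
|Γ| = 402/821

|Γ| ≈ 0.49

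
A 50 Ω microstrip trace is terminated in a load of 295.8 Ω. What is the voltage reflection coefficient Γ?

Γ = 0.711

Γ = (Z_L − Z_0)/(Z_L + Z_0) = (295.8 − 50)/(295.8 + 50) = 245.8/345.8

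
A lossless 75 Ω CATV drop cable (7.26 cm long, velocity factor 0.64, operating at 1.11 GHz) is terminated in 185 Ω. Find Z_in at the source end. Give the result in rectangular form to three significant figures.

λ = v/f = 0.64·c / 1.11 GHz = 0.173 m
βl = 2π·l/λ = 2π × 0.42 = 151°
tan(βl) = tan(151°) = -0.552
Z_in = Z_0·(Z_L + jZ_0·tanβl)/(Z_0 + jZ_L·tanβl)
     = 75·(185 − j41.4)/(75 − j102)

Z_in ≈ 84.6 + j73.8 Ω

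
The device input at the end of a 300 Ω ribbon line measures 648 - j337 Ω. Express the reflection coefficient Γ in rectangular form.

Γ = (Z_L − Z_0)/(Z_L + Z_0) = (348 − j337)/(948 − j337)

Γ ≈ 0.438 − j0.2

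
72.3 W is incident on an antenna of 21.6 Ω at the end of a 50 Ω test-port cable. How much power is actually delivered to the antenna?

P_delivered ≈ 60.9 W

Γ = (21.6 − 50)/(21.6 + 50) = -0.397
|Γ|² = 0.157
P_refl = |Γ|²·P_inc = 11.4 W, P_del = (1 − |Γ|²)·P_inc = 60.9 W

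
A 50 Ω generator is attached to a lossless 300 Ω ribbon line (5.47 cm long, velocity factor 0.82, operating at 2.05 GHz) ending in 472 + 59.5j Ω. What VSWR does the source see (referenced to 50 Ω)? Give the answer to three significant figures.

VSWR ≈ 8.77

λ = v/f = 0.82·c / 2.05 GHz = 0.12 m
βl = 2π·l/λ = 2π × 0.456 = 164°
tan(βl) = -0.285
Z_in = Z_0·(Z_L + jZ_0·tanβl)/(Z_0 + jZ_L·tanβl) = 387 + j140 Ω
Γ_s = (Z_in − Z_s)/(Z_in + Z_s) = (337 + j140)/(437 + j140), |Γ_s| = 0.795
VSWR = (1 + |Γ_s|)/(1 − |Γ_s|)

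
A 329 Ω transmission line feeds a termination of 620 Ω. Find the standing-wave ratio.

VSWR ≈ 1.88

For a purely resistive load, VSWR = R_L/Z_0 or Z_0/R_L (whichever > 1) = 620/329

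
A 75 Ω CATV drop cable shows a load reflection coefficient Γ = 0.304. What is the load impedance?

Z_L ≈ 141 Ω

Z_L = Z_0·(1 + Γ)/(1 − Γ) = 75·(1.3)/(0.696)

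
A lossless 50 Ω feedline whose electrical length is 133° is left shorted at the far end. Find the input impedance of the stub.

Z_in ≈ −j53.6 Ω

tan(βl) = -1.07
For a shorted stub, Z_in = jZ_0·tan(βl)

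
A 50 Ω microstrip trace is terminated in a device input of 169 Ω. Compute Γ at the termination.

Γ = 0.543

Γ = (Z_L − Z_0)/(Z_L + Z_0) = (169 − 50)/(169 + 50) = 119/219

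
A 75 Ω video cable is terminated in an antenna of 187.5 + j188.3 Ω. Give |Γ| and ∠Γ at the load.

Γ = (Z_L − Z_0)/(Z_L + Z_0) = (112.5 + j188.3)/(262.5 + j188.3)
|Γ| = 219/323 = 0.679

Γ ≈ 0.679 ∠ 23.5°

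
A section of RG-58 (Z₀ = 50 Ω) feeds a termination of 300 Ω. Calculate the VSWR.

VSWR ≈ 6

For a purely resistive load, VSWR = R_L/Z_0 or Z_0/R_L (whichever > 1) = 300/50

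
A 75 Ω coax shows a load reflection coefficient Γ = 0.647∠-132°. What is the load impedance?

Z_L ≈ 19.1 − j31.6 Ω

Z_L = Z_0·(1 + Γ)/(1 − Γ) = 75·(0.567 − j0.481)/(1.43 + j0.481)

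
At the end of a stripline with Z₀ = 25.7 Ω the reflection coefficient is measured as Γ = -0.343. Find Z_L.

Z_L = Z_0·(1 + Γ)/(1 − Γ) = 25.7·(0.657)/(1.34)

Z_L ≈ 12.6 Ω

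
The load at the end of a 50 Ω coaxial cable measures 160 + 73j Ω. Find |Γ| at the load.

Γ = (Z_L − Z_0)/(Z_L + Z_0) = (110 + j73)/(210 + j73)
|Γ| = 132/222

|Γ| ≈ 0.594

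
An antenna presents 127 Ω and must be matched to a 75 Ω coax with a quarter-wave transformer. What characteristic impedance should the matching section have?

Z_qwt ≈ 97.6 Ω

Z_qwt = √(Z_0·R_L) = √(75 × 127) = √9525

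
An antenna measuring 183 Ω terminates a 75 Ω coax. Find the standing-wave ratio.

Γ = (183 − 75)/(183 + 75) = 0.419
VSWR = (1 + 0.419)/(1 − 0.419)

VSWR ≈ 2.44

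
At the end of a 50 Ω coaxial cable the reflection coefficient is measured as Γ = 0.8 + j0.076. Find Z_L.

Z_L ≈ 387 + j166 Ω

Z_L = Z_0·(1 + Γ)/(1 − Γ) = 50·(1.8 + j0.076)/(0.2 − j0.076)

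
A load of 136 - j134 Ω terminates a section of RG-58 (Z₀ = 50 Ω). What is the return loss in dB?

RL ≈ 3.17 dB

Γ = (86 − j134)/(186 − j134), |Γ| = 0.695
RL = −20·log₁₀|Γ| = −20·log₁₀(0.695)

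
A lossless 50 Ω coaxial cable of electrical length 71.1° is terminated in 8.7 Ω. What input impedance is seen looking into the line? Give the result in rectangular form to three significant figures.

Z_in ≈ 65.9 + j113 Ω

tan(βl) = tan(71.1°) = 2.92
Z_in = Z_0·(Z_L + jZ_0·tanβl)/(Z_0 + jZ_L·tanβl)
     = 50·(8.7 + j146)/(50 + j25.4)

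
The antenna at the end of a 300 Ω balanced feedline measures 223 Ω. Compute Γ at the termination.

Γ = (Z_L − Z_0)/(Z_L + Z_0) = (223 − 300)/(223 + 300) = -77/523

Γ = -0.147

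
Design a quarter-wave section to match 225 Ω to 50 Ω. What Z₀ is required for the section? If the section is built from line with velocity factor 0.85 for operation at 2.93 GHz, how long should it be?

Z_qwt = √(Z_0·R_L) = √(50 × 225) = √11250
λ = 0.85·c/f = 0.087 m, so l = λ/4 = 0.0218 m

Z_qwt ≈ 106 Ω; length ≈ 2.18 cm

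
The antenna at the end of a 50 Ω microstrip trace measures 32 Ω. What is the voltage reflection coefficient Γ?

Γ = (Z_L − Z_0)/(Z_L + Z_0) = (32 − 50)/(32 + 50) = -18/82

Γ = -0.22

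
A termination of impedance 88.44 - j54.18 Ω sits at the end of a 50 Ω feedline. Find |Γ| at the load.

Γ = (Z_L − Z_0)/(Z_L + Z_0) = (38.44 − j54.18)/(138.4 − j54.18)
|Γ| = 66.4/149

|Γ| ≈ 0.447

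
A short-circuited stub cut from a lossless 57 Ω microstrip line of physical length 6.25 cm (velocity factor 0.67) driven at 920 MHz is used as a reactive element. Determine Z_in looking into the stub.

Z_in ≈ −j247 Ω

λ = v/f = 0.67·c / 920 MHz = 0.218 m
βl = 2π·l/λ = 2π × 0.286 = 103°
tan(βl) = -4.34
For a short-circuited stub, Z_in = jZ_0·tan(βl)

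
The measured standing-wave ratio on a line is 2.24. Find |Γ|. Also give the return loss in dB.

|Γ| = (S − 1)/(S + 1) = (2.24 − 1)/(2.24 + 1) = 1.24/3.24
RL = −20·log₁₀|Γ| = −20·log₁₀(0.383)

|Γ| ≈ 0.383; return loss ≈ 8.34 dB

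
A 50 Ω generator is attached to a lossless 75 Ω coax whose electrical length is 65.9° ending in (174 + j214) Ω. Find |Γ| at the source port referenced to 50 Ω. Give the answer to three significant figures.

tan(βl) = 2.24
Z_in = Z_0·(Z_L + jZ_0·tanβl)/(Z_0 + jZ_L·tanβl) = 18.7 − j52.9 Ω
Γ_s = (Z_in − Z_s)/(Z_in + Z_s) = (-31.3 − j52.9)/(68.7 − j52.9), |Γ_s| = 0.709

|Γ| ≈ 0.709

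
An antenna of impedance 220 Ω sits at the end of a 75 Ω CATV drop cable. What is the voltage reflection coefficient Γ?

Γ = (Z_L − Z_0)/(Z_L + Z_0) = (220 − 75)/(220 + 75) = 145/295

Γ = 0.492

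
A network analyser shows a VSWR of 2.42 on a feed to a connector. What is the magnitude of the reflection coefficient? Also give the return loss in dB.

|Γ| ≈ 0.415; return loss ≈ 7.63 dB

|Γ| = (S − 1)/(S + 1) = (2.42 − 1)/(2.42 + 1) = 1.42/3.42
RL = −20·log₁₀|Γ| = −20·log₁₀(0.415)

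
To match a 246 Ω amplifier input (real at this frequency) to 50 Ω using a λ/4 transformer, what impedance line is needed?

Z_qwt ≈ 111 Ω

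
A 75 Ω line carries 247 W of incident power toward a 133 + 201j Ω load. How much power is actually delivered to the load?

|Γ| = |(58 + j201)/(208 + j201)| = 0.723
|Γ|² = 0.523
P_refl = |Γ|²·P_inc = 129 W, P_del = (1 − |Γ|²)·P_inc = 118 W

P_delivered ≈ 118 W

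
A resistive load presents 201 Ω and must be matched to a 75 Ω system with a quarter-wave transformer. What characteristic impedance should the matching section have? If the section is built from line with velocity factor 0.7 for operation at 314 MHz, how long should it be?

Z_qwt = √(Z_0·R_L) = √(75 × 201) = √15080
λ = 0.7·c/f = 0.669 m, so l = λ/4 = 0.167 m

Z_qwt ≈ 123 Ω; length ≈ 16.7 cm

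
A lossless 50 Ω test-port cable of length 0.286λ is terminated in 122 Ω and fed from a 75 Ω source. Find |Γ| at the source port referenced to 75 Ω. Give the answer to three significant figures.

βl = 2π × 0.286 = 103°
tan(βl) = -4.35
Z_in = Z_0·(Z_L + jZ_0·tanβl)/(Z_0 + jZ_L·tanβl) = 21.4 + j9.49 Ω
Γ_s = (Z_in − Z_s)/(Z_in + Z_s) = (-53.6 + j9.49)/(96.4 + j9.49), |Γ_s| = 0.562

|Γ| ≈ 0.562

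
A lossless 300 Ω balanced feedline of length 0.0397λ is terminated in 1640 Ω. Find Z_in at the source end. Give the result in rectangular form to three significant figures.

βl = 2π × 0.0397 = 14.3°
tan(βl) = tan(14.3°) = 0.255
Z_in = Z_0·(Z_L + jZ_0·tanβl)/(Z_0 + jZ_L·tanβl)
     = 300·(1640 + j76.4)/(300 + j418)

Z_in ≈ 594 − j751 Ω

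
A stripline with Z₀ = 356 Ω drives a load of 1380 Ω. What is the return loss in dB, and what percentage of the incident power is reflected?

Γ = (1380 − 356)/(1380 + 356) = 0.59
RL = −20·log₁₀(0.59) = 4.58 dB
P_refl/P_inc = |Γ|² = 0.348

RL ≈ 4.58 dB; 34.8% of incident power reflected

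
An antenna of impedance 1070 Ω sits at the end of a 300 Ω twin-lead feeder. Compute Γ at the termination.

Γ = (Z_L − Z_0)/(Z_L + Z_0) = (1070 − 300)/(1070 + 300) = 770/1370

Γ = 0.562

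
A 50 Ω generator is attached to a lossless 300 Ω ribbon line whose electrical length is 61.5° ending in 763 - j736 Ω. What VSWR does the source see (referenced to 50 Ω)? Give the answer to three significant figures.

VSWR ≈ 4.22

tan(βl) = 1.84
Z_in = Z_0·(Z_L + jZ_0·tanβl)/(Z_0 + jZ_L·tanβl) = 64 − j87.5 Ω
Γ_s = (Z_in − Z_s)/(Z_in + Z_s) = (14 − j87.5)/(114 − j87.5), |Γ_s| = 0.617
VSWR = (1 + |Γ_s|)/(1 − |Γ_s|)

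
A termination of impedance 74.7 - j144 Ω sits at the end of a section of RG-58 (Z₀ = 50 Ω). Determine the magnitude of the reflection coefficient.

Γ = (Z_L − Z_0)/(Z_L + Z_0) = (24.7 − j144)/(124.7 − j144)
|Γ| = 146/190

|Γ| ≈ 0.767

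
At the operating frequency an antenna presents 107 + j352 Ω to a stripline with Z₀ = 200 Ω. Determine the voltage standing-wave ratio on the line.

Γ = (Z_L − Z_0)/(Z_L + Z_0) = (-93 + j352)/(307 + j352)
|Γ| = 364/467 = 0.779
VSWR = (1 + |Γ|)/(1 − |Γ|) = 1.78/0.221

VSWR ≈ 8.07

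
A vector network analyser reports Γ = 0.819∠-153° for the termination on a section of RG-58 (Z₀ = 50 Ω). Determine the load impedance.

Z_L ≈ 5.26 − j11.9 Ω

Z_L = Z_0·(1 + Γ)/(1 − Γ) = 50·(0.27 − j0.372)/(1.73 + j0.372)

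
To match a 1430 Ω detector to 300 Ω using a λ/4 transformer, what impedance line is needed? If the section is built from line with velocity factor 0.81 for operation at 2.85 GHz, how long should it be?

Z_qwt = √(Z_0·R_L) = √(300 × 1430) = √429000
λ = 0.81·c/f = 0.0853 m, so l = λ/4 = 0.0213 m

Z_qwt ≈ 655 Ω; length ≈ 2.13 cm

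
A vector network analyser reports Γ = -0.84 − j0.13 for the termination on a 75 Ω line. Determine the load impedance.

Z_L ≈ 6.12 − j5.73 Ω

Z_L = Z_0·(1 + Γ)/(1 − Γ) = 75·(0.16 − j0.13)/(1.84 + j0.13)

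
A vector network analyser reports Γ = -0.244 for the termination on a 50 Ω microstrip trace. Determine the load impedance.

Z_L ≈ 30.4 Ω

Z_L = Z_0·(1 + Γ)/(1 − Γ) = 50·(0.756)/(1.24)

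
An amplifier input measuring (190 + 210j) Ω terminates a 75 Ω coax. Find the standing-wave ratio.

VSWR ≈ 5.85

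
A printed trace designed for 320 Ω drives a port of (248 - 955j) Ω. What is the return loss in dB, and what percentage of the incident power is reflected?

Γ = (-72 − j955)/(568 − j955), |Γ| = 0.862
RL = −20·log₁₀(0.862) = 1.29 dB
P_refl/P_inc = |Γ|² = 0.743

RL ≈ 1.29 dB; 74.3% of incident power reflected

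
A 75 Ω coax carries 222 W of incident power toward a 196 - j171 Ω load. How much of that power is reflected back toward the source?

|Γ| = |(121 − j171)/(271 − j171)| = 0.654
|Γ|² = 0.427
P_refl = |Γ|²·P_inc = 94.9 W, P_del = (1 − |Γ|²)·P_inc = 127 W

P_reflected ≈ 94.9 W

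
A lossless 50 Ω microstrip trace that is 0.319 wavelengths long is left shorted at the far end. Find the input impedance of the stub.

Z_in ≈ −j108 Ω

βl = 2π × 0.319 = 115°
tan(βl) = -2.16
For a shorted stub, Z_in = jZ_0·tan(βl)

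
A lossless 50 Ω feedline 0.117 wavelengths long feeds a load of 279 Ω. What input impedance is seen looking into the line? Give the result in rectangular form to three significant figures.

βl = 2π × 0.117 = 42.1°
tan(βl) = tan(42.1°) = 0.904
Z_in = Z_0·(Z_L + jZ_0·tanβl)/(Z_0 + jZ_L·tanβl)
     = 50·(279 + j45.2)/(50 + j252)

Z_in ≈ 19.2 − j51.5 Ω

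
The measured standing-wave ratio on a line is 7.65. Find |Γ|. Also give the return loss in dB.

|Γ| ≈ 0.769; return loss ≈ 2.28 dB

|Γ| = (S − 1)/(S + 1) = (7.65 − 1)/(7.65 + 1) = 6.65/8.65
RL = −20·log₁₀|Γ| = −20·log₁₀(0.769)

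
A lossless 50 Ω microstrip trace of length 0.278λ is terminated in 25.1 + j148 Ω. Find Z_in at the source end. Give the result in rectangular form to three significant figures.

βl = 2π × 0.278 = 100°
tan(βl) = tan(100°) = -5.63
Z_in = Z_0·(Z_L + jZ_0·tanβl)/(Z_0 + jZ_L·tanβl)
     = 50·(25.1 − j133)/(883 − j141)

Z_in ≈ 2.56 − j7.14 Ω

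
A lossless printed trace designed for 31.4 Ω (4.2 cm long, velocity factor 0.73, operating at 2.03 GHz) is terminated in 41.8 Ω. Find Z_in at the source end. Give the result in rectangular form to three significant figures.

λ = v/f = 0.73·c / 2.03 GHz = 0.108 m
βl = 2π·l/λ = 2π × 0.389 = 140°
tan(βl) = tan(140°) = -0.835
Z_in = Z_0·(Z_L + jZ_0·tanβl)/(Z_0 + jZ_L·tanβl)
     = 31.4·(41.8 − j26.2)/(31.4 − j34.9)

Z_in ≈ 31.7 + j9.06 Ω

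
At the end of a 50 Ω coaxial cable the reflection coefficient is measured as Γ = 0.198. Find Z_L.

Z_L ≈ 74.7 Ω

Z_L = Z_0·(1 + Γ)/(1 − Γ) = 50·(1.2)/(0.802)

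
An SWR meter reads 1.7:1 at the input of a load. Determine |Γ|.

|Γ| ≈ 0.259

|Γ| = (S − 1)/(S + 1) = (1.7 − 1)/(1.7 + 1) = 0.7/2.7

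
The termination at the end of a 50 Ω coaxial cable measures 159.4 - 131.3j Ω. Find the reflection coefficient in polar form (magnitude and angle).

Γ = (Z_L − Z_0)/(Z_L + Z_0) = (109.4 − j131.3)/(209.4 − j131.3)
|Γ| = 171/247 = 0.691

Γ ≈ 0.691 ∠ -18.1°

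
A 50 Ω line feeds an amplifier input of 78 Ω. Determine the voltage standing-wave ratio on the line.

VSWR ≈ 1.56

For a purely resistive load, VSWR = R_L/Z_0 or Z_0/R_L (whichever > 1) = 78/50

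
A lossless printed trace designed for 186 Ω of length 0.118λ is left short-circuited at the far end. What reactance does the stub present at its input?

X_in ≈ 170 Ω (inductive)

βl = 2π × 0.118 = 42.5°
tan(βl) = 0.916
For a short-circuited stub, Z_in = jZ_0·tan(βl)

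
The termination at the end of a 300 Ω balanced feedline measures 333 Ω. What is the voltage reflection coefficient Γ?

Γ = (Z_L − Z_0)/(Z_L + Z_0) = (333 − 300)/(333 + 300) = 33/633

Γ = 0.0521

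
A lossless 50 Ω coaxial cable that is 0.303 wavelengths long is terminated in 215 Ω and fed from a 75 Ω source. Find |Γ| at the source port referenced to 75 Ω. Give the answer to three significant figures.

βl = 2π × 0.303 = 109°
tan(βl) = -2.89
Z_in = Z_0·(Z_L + jZ_0·tanβl)/(Z_0 + jZ_L·tanβl) = 12.9 + j16.3 Ω
Γ_s = (Z_in − Z_s)/(Z_in + Z_s) = (-62.1 + j16.3)/(87.9 + j16.3), |Γ_s| = 0.717

|Γ| ≈ 0.717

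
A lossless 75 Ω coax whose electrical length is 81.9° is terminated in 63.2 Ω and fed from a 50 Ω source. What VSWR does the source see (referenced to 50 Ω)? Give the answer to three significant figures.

VSWR ≈ 1.77

tan(βl) = 7.03
Z_in = Z_0·(Z_L + jZ_0·tanβl)/(Z_0 + jZ_L·tanβl) = 88.3 + j4.24 Ω
Γ_s = (Z_in − Z_s)/(Z_in + Z_s) = (38.3 + j4.24)/(138 + j4.24), |Γ_s| = 0.278
VSWR = (1 + |Γ_s|)/(1 − |Γ_s|)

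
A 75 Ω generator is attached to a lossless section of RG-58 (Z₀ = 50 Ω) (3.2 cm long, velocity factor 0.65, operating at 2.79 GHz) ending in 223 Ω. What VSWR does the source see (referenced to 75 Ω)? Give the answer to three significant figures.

VSWR ≈ 3.24

λ = v/f = 0.65·c / 2.79 GHz = 0.0699 m
βl = 2π·l/λ = 2π × 0.458 = 165°
tan(βl) = -0.271
Z_in = Z_0·(Z_L + jZ_0·tanβl)/(Z_0 + jZ_L·tanβl) = 97.2 + j104 Ω
Γ_s = (Z_in − Z_s)/(Z_in + Z_s) = (22.2 + j104)/(172 + j104), |Γ_s| = 0.529
VSWR = (1 + |Γ_s|)/(1 − |Γ_s|)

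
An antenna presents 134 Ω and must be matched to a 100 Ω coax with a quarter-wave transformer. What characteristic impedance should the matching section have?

Z_qwt = √(Z_0·R_L) = √(100 × 134) = √13400

Z_qwt ≈ 116 Ω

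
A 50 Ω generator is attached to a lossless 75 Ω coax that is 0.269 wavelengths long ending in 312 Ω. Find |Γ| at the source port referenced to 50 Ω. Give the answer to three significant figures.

|Γ| ≈ 0.477

βl = 2π × 0.269 = 96.8°
tan(βl) = -8.34
Z_in = Z_0·(Z_L + jZ_0·tanβl)/(Z_0 + jZ_L·tanβl) = 18.3 + j8.47 Ω
Γ_s = (Z_in − Z_s)/(Z_in + Z_s) = (-31.7 + j8.47)/(68.3 + j8.47), |Γ_s| = 0.477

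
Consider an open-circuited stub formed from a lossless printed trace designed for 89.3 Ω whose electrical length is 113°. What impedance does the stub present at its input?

tan(βl) = -2.36
For an open-circuited stub, Z_in = −jZ_0·cot(βl) = −jZ_0/tan(βl)

Z_in ≈ +j37.9 Ω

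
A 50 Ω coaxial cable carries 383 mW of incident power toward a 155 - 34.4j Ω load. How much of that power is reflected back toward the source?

|Γ| = |(105 − j34.4)/(205 − j34.4)| = 0.532
|Γ|² = 0.283
P_refl = |Γ|²·P_inc = 108 mW, P_del = (1 − |Γ|²)·P_inc = 275 mW

P_reflected ≈ 108 mW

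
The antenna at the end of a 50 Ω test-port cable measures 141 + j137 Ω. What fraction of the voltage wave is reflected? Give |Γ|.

Γ = (Z_L − Z_0)/(Z_L + Z_0) = (91 + j137)/(191 + j137)
|Γ| = 164/235

|Γ| ≈ 0.7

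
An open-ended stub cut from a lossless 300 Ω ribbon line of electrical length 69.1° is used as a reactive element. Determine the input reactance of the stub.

X_in ≈ -115 Ω (capacitive)

tan(βl) = 2.62
For an open-ended stub, Z_in = −jZ_0·cot(βl) = −jZ_0/tan(βl)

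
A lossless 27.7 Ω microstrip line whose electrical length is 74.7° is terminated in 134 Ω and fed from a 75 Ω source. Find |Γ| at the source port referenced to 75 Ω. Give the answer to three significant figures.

tan(βl) = 3.66
Z_in = Z_0·(Z_L + jZ_0·tanβl)/(Z_0 + jZ_L·tanβl) = 6.13 − j7.23 Ω
Γ_s = (Z_in − Z_s)/(Z_in + Z_s) = (-68.9 − j7.23)/(81.1 − j7.23), |Γ_s| = 0.85

|Γ| ≈ 0.85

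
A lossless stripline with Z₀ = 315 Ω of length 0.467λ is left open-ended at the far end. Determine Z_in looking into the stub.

Z_in ≈ +j1500 Ω

βl = 2π × 0.467 = 168°
tan(βl) = -0.21
For an open-ended stub, Z_in = −jZ_0·cot(βl) = −jZ_0/tan(βl)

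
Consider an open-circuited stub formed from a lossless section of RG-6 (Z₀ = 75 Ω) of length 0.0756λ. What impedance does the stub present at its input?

Z_in ≈ −j146 Ω

βl = 2π × 0.0756 = 27.2°
tan(βl) = 0.514
For an open-circuited stub, Z_in = −jZ_0·cot(βl) = −jZ_0/tan(βl)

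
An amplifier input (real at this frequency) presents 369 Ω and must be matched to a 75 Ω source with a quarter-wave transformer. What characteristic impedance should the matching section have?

Z_qwt = √(Z_0·R_L) = √(75 × 369) = √27680

Z_qwt ≈ 166 Ω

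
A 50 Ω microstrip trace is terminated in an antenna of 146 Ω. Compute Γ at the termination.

Γ = 0.49

Γ = (Z_L − Z_0)/(Z_L + Z_0) = (146 − 50)/(146 + 50) = 96/196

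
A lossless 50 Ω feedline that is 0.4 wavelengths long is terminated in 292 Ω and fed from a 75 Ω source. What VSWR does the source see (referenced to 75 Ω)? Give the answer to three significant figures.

βl = 2π × 0.4 = 144°
tan(βl) = -0.727
Z_in = Z_0·(Z_L + jZ_0·tanβl)/(Z_0 + jZ_L·tanβl) = 23.5 + j63.3 Ω
Γ_s = (Z_in − Z_s)/(Z_in + Z_s) = (-51.5 + j63.3)/(98.5 + j63.3), |Γ_s| = 0.697
VSWR = (1 + |Γ_s|)/(1 − |Γ_s|)

VSWR ≈ 5.6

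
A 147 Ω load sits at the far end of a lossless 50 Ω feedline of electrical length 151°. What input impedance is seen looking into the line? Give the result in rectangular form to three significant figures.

Z_in ≈ 52.6 + j57.9 Ω

tan(βl) = tan(151°) = -0.554
Z_in = Z_0·(Z_L + jZ_0·tanβl)/(Z_0 + jZ_L·tanβl)
     = 50·(147 − j27.7)/(50 − j81.5)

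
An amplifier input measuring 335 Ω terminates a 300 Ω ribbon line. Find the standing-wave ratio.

VSWR ≈ 1.12

Γ = (335 − 300)/(335 + 300) = 0.0551
VSWR = (1 + 0.0551)/(1 − 0.0551)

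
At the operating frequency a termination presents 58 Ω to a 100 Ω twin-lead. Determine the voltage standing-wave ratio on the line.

Γ = (58 − 100)/(58 + 100) = -0.266
VSWR = (1 + 0.266)/(1 − 0.266)

VSWR ≈ 1.72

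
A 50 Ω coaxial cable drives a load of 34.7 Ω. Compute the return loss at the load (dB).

Γ = (34.7 − 50)/(34.7 + 50) = -0.181
RL = −20·log₁₀|Γ| = −20·log₁₀(0.181)

RL ≈ 14.9 dB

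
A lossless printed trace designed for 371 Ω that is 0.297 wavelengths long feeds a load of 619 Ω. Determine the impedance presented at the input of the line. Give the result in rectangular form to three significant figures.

βl = 2π × 0.297 = 107°
tan(βl) = tan(107°) = -3.29
Z_in = Z_0·(Z_L + jZ_0·tanβl)/(Z_0 + jZ_L·tanβl)
     = 371·(619 − j1220)/(371 − j2030)

Z_in ≈ 235 + j70 Ω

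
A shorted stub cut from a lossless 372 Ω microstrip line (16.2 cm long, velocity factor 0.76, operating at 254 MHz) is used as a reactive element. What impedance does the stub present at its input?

Z_in ≈ +j797 Ω

λ = v/f = 0.76·c / 254 MHz = 0.898 m
βl = 2π·l/λ = 2π × 0.18 = 65°
tan(βl) = 2.14
For a shorted stub, Z_in = jZ_0·tan(βl)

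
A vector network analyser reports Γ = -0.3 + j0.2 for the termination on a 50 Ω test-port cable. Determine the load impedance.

Z_L ≈ 25.1 + j11.6 Ω

Z_L = Z_0·(1 + Γ)/(1 − Γ) = 50·(0.7 + j0.2)/(1.3 − j0.2)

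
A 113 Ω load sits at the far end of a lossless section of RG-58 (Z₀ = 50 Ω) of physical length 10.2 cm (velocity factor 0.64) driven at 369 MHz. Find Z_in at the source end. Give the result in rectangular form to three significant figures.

λ = v/f = 0.64·c / 369 MHz = 0.52 m
βl = 2π·l/λ = 2π × 0.196 = 70.6°
tan(βl) = tan(70.6°) = 2.84
Z_in = Z_0·(Z_L + jZ_0·tanβl)/(Z_0 + jZ_L·tanβl)
     = 50·(113 + j142)/(50 + j320)

Z_in ≈ 24.3 − j13.8 Ω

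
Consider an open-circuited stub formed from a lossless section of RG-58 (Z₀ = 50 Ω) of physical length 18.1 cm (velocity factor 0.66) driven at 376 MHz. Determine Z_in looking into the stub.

Z_in ≈ +j33.4 Ω

λ = v/f = 0.66·c / 376 MHz = 0.527 m
βl = 2π·l/λ = 2π × 0.344 = 124°
tan(βl) = -1.5
For an open-circuited stub, Z_in = −jZ_0·cot(βl) = −jZ_0/tan(βl)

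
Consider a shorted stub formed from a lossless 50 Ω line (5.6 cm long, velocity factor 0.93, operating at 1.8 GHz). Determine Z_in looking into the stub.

λ = v/f = 0.93·c / 1.8 GHz = 0.155 m
βl = 2π·l/λ = 2π × 0.361 = 130°
tan(βl) = -1.19
For a shorted stub, Z_in = jZ_0·tan(βl)

Z_in ≈ −j59.5 Ω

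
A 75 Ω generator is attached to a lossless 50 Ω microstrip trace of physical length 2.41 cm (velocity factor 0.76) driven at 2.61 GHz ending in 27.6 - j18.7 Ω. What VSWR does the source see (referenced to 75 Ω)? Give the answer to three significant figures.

λ = v/f = 0.76·c / 2.61 GHz = 0.0874 m
βl = 2π·l/λ = 2π × 0.276 = 99.3°
tan(βl) = -6.1
Z_in = Z_0·(Z_L + jZ_0·tanβl)/(Z_0 + jZ_L·tanβl) = 81.3 + j39.1 Ω
Γ_s = (Z_in − Z_s)/(Z_in + Z_s) = (6.26 + j39.1)/(156 + j39.1), |Γ_s| = 0.246
VSWR = (1 + |Γ_s|)/(1 − |Γ_s|)

VSWR ≈ 1.65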